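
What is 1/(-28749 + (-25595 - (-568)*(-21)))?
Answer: -1/66272 ≈ -1.5089e-5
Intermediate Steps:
1/(-28749 + (-25595 - (-568)*(-21))) = 1/(-28749 + (-25595 - 1*11928)) = 1/(-28749 + (-25595 - 11928)) = 1/(-28749 - 37523) = 1/(-66272) = -1/66272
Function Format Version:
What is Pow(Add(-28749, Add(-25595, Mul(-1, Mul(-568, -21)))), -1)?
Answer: Rational(-1, 66272) ≈ -1.5089e-5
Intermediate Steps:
Pow(Add(-28749, Add(-25595, Mul(-1, Mul(-568, -21)))), -1) = Pow(Add(-28749, Add(-25595, Mul(-1, 11928))), -1) = Pow(Add(-28749, Add(-25595, -11928)), -1) = Pow(Add(-28749, -37523), -1) = Pow(-66272, -1) = Rational(-1, 66272)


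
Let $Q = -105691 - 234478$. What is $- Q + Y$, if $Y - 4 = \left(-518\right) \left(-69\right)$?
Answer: $375915$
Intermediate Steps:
$Q = -340169$ ($Q = -105691 - 234478 = -340169$)
$Y = 35746$ ($Y = 4 - -35742 = 4 + 35742 = 35746$)
$- Q + Y = \left(-1\right) \left(-340169\right) + 35746 = 340169 + 35746 = 375915$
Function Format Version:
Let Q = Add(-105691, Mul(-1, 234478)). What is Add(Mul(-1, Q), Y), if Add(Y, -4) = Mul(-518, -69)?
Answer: 375915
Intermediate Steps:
Q = -340169 (Q = Add(-105691, -234478) = -340169)
Y = 35746 (Y = Add(4, Mul(-518, -69)) = Add(4, 35742) = 35746)
Add(Mul(-1, Q), Y) = Add(Mul(-1, -340169), 35746) = Add(340169, 35746) = 375915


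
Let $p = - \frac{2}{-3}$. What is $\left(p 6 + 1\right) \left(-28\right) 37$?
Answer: $-5180$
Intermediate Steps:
$p = \frac{2}{3}$ ($p = \left(-2\right) \left(- \frac{1}{3}\right) = \frac{2}{3} \approx 0.66667$)
$\left(p 6 + 1\right) \left(-28\right) 37 = \left(\frac{2}{3} \cdot 6 + 1\right) \left(-28\right) 37 = \left(4 + 1\right) \left(-28\right) 37 = 5 \left(-28\right) 37 = \left(-140\right) 37 = -5180$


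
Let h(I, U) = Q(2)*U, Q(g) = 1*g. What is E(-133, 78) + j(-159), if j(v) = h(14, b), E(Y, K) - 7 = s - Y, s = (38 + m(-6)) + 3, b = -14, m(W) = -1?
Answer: 152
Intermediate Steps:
Q(g) = g
s = 40 (s = (38 - 1) + 3 = 37 + 3 = 40)
h(I, U) = 2*U
E(Y, K) = 47 - Y (E(Y, K) = 7 + (40 - Y) = 47 - Y)
j(v) = -28 (j(v) = 2*(-14) = -28)
E(-133, 78) + j(-159) = (47 - 1*(-133)) - 28 = (47 + 133) - 28 = 180 - 28 = 152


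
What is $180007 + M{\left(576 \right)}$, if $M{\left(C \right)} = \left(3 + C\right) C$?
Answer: $513511$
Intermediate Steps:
$M{\left(C \right)} = C \left(3 + C\right)$
$180007 + M{\left(576 \right)} = 180007 + 576 \left(3 + 576\right) = 180007 + 576 \cdot 579 = 180007 + 333504 = 513511$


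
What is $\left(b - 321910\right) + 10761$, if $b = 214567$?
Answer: $-96582$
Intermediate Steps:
$\left(b - 321910\right) + 10761 = \left(214567 - 321910\right) + 10761 = -107343 + 10761 = -96582$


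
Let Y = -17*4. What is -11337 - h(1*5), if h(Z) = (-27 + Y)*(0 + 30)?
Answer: -8487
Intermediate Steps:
Y = -68
h(Z) = -2850 (h(Z) = (-27 - 68)*(0 + 30) = -95*30 = -2850)
-11337 - h(1*5) = -11337 - 1*(-2850) = -11337 + 2850 = -8487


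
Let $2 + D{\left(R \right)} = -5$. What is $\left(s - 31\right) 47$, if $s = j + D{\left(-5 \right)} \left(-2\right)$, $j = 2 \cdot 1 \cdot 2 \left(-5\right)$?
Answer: $-1739$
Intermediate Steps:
$j = -20$ ($j = 2 \cdot 2 \left(-5\right) = 4 \left(-5\right) = -20$)
$D{\left(R \right)} = -7$ ($D{\left(R \right)} = -2 - 5 = -7$)
$s = -6$ ($s = -20 - -14 = -20 + 14 = -6$)
$\left(s - 31\right) 47 = \left(-6 - 31\right) 47 = \left(-37\right) 47 = -1739$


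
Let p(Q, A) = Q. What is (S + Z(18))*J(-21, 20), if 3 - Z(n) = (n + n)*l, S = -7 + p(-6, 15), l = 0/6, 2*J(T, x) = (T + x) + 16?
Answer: -75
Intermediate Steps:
J(T, x) = 8 + T/2 + x/2 (J(T, x) = ((T + x) + 16)/2 = (16 + T + x)/2 = 8 + T/2 + x/2)
l = 0 (l = 0*(⅙) = 0)
S = -13 (S = -7 - 6 = -13)
Z(n) = 3 (Z(n) = 3 - (n + n)*0 = 3 - 2*n*0 = 3 - 1*0 = 3 + 0 = 3)
(S + Z(18))*J(-21, 20) = (-13 + 3)*(8 + (½)*(-21) + (½)*20) = -10*(8 - 21/2 + 10) = -10*15/2 = -75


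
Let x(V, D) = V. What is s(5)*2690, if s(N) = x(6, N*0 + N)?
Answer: 16140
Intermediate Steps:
s(N) = 6
s(5)*2690 = 6*2690 = 16140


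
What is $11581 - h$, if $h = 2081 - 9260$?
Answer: $18760$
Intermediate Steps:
$h = -7179$
$11581 - h = 11581 - -7179 = 11581 + 7179 = 18760$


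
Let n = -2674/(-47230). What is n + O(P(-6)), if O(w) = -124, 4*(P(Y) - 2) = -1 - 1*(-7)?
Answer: -2926923/23615 ≈ -123.94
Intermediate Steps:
P(Y) = 7/2 (P(Y) = 2 + (-1 - 1*(-7))/4 = 2 + (-1 + 7)/4 = 2 + (¼)*6 = 2 + 3/2 = 7/2)
n = 1337/23615 (n = -2674*(-1/47230) = 1337/23615 ≈ 0.056617)
n + O(P(-6)) = 1337/23615 - 124 = -2926923/23615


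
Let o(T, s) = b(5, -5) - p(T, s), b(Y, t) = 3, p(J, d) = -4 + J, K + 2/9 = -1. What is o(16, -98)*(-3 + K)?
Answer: 38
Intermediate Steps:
K = -11/9 (K = -2/9 - 1 = -11/9 ≈ -1.2222)
o(T, s) = 7 - T (o(T, s) = 3 - (-4 + T) = 3 + (4 - T) = 7 - T)
o(16, -98)*(-3 + K) = (7 - 1*16)*(-3 - 11/9) = (7 - 16)*(-38/9) = -9*(-38/9) = 38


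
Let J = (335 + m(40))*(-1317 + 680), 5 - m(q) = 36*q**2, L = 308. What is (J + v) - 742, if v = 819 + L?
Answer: 36475005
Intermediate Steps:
v = 1127 (v = 819 + 308 = 1127)
m(q) = 5 - 36*q**2
J = 36474620 (J = (335 + (5 - 36*40**2))*(-1317 + 680) = (335 + (5 - 36*1600))*(-637) = (335 + (5 - 57600))*(-637) = (335 - 57595)*(-637) = -57260*(-637) = 36474620)
(J + v) - 742 = (36474620 + 1127) - 742 = 36475747 - 742 = 36475005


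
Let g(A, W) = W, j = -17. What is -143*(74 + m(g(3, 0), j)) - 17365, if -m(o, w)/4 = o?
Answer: -27947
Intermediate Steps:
m(o, w) = -4*o
-143*(74 + m(g(3, 0), j)) - 17365 = -143*(74 - 4*0) - 17365 = -143*(74 + 0) - 17365 = -143*74 - 17365 = -10582 - 17365 = -27947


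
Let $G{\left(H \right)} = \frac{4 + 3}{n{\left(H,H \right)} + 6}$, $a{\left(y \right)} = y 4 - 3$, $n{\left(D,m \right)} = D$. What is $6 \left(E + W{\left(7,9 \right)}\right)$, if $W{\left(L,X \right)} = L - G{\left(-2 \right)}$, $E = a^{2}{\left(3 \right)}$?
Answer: $\frac{1035}{2} \approx 517.5$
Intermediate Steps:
$a{\left(y \right)} = -3 + 4 y$ ($a{\left(y \right)} = 4 y - 3 = -3 + 4 y$)
$G{\left(H \right)} = \frac{7}{6 + H}$ ($G{\left(H \right)} = \frac{4 + 3}{H + 6} = \frac{7}{6 + H}$)
$E = 81$ ($E = \left(-3 + 4 \cdot 3\right)^{2} = \left(-3 + 12\right)^{2} = 9^{2} = 81$)
$W{\left(L,X \right)} = - \frac{7}{4} + L$ ($W{\left(L,X \right)} = L - \frac{7}{6 - 2} = L - \frac{7}{4} = - \frac{7}{4} + L$)
$6 \left(E + W{\left(7,9 \right)}\right) = 6 \left(81 + \left(- \frac{7}{4} + 7\right)\right) = 6 \left(81 + \frac{21}{4}\right) = 6 \cdot \frac{345}{4} = \frac{1035}{2}$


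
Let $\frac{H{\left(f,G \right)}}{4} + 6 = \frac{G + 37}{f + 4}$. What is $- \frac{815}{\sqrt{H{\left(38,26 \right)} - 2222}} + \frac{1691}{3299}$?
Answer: $\frac{1691}{3299} + \frac{163 i \sqrt{35}}{56} \approx 0.51258 + 17.22 i$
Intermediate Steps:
$H{\left(f,G \right)} = -24 + \frac{4 \left(37 + G\right)}{4 + f}$ ($H{\left(f,G \right)} = -24 + 4 \frac{G + 37}{f + 4} = -24 + 4 \frac{37 + G}{4 + f} = -24 + \frac{4 \left(37 + G\right)}{4 + f}$)
$- \frac{815}{\sqrt{H{\left(38,26 \right)} - 2222}} + \frac{1691}{3299} = - \frac{815}{\sqrt{\frac{4 \left(13 + 26 - 228\right)}{4 + 38} - 2222}} + \frac{1691}{3299} = - \frac{815}{\sqrt{\frac{4 \left(13 + 26 - 228\right)}{42} - 2222}} + 1691 \cdot \frac{1}{3299} = - \frac{815}{\sqrt{4 \cdot \frac{1}{42} \left(-189\right) - 2222}} + \frac{1691}{3299} = - \frac{815}{\sqrt{-18 - 2222}} + \frac{1691}{3299} = - \frac{815}{\sqrt{-2240}} + \frac{1691}{3299} = - \frac{815}{8 i \sqrt{35}} + \frac{1691}{3299} = - 815 \left(- \frac{i \sqrt{35}}{280}\right) + \frac{1691}{3299} = \frac{163 i \sqrt{35}}{56} + \frac{1691}{3299} = \frac{1691}{3299} + \frac{163 i \sqrt{35}}{56}$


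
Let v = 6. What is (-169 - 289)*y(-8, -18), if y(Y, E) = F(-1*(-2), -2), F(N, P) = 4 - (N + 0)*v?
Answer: 3664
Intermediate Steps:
F(N, P) = 4 - 6*N (F(N, P) = 4 - (N + 0)*6 = 4 - N*6 = 4 - 6*N)
y(Y, E) = -8 (y(Y, E) = 4 - (-6)*(-2) = 4 - 6*2 = 4 - 12 = -8)
(-169 - 289)*y(-8, -18) = (-169 - 289)*(-8) = -458*(-8) = 3664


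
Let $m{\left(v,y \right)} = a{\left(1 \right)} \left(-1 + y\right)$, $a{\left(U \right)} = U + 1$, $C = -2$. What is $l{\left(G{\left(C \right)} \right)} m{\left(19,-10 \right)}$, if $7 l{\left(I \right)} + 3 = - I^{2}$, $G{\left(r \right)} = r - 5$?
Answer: $\frac{1144}{7} \approx 163.43$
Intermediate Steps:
$G{\left(r \right)} = -5 + r$ ($G{\left(r \right)} = r - 5 = -5 + r$)
$a{\left(U \right)} = 1 + U$
$m{\left(v,y \right)} = -2 + 2 y$ ($m{\left(v,y \right)} = \left(1 + 1\right) \left(-1 + y\right) = 2 \left(-1 + y\right) = -2 + 2 y$)
$l{\left(I \right)} = - \frac{3}{7} - \frac{I^{2}}{7}$ ($l{\left(I \right)} = - \frac{3}{7} + \frac{\left(-1\right) I^{2}}{7} = - \frac{3}{7} - \frac{I^{2}}{7}$)
$l{\left(G{\left(C \right)} \right)} m{\left(19,-10 \right)} = \left(- \frac{3}{7} - \frac{\left(-5 - 2\right)^{2}}{7}\right) \left(-2 + 2 \left(-10\right)\right) = \left(- \frac{3}{7} - \frac{\left(-7\right)^{2}}{7}\right) \left(-2 - 20\right) = \left(- \frac{3}{7} - 7\right) \left(-22\right) = \left(- \frac{52}{7}\right) \left(-22\right) = \frac{1144}{7}$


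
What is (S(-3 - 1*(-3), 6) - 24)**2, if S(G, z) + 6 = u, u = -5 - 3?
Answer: 1444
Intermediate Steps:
u = -8
S(G, z) = -14 (S(G, z) = -6 - 8 = -14)
(S(-3 - 1*(-3), 6) - 24)**2 = (-14 - 24)**2 = (-38)**2 = 1444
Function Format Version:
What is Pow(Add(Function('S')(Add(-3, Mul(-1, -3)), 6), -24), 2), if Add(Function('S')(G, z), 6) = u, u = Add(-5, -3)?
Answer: 1444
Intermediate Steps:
u = -8
Function('S')(G, z) = -14 (Function('S')(G, z) = Add(-6, -8) = -14)
Pow(Add(Function('S')(Add(-3, Mul(-1, -3)), 6), -24), 2) = Pow(Add(-14, -24), 2) = Pow(-38, 2) = 1444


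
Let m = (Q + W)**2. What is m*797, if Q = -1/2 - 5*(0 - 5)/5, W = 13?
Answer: 976325/4 ≈ 2.4408e+5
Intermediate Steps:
Q = 9/2 (Q = -1*1/2 - 5*(-5)*(1/5) = -1/2 + 25*(1/5) = -1/2 + 5 = 9/2 ≈ 4.5000)
m = 1225/4 (m = (9/2 + 13)**2 = (35/2)**2 = 1225/4 ≈ 306.25)
m*797 = (1225/4)*797 = 976325/4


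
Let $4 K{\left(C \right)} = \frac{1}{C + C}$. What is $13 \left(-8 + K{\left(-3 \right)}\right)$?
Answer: $- \frac{2509}{24} \approx -104.54$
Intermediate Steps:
$K{\left(C \right)} = \frac{1}{8 C}$ ($K{\left(C \right)} = \frac{1}{4 \left(C + C\right)} = \frac{1}{4 \cdot 2 C} = \frac{\frac{1}{2} \frac{1}{C}}{4} = \frac{1}{8 C}$)
$13 \left(-8 + K{\left(-3 \right)}\right) = 13 \left(-8 + \frac{1}{8 \left(-3\right)}\right) = 13 \left(-8 + \frac{1}{8} \left(- \frac{1}{3}\right)\right) = 13 \left(-8 - \frac{1}{24}\right) = 13 \left(- \frac{193}{24}\right) = - \frac{2509}{24}$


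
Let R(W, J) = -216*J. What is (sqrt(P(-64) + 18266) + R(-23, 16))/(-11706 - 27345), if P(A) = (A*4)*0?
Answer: 384/4339 - sqrt(18266)/39051 ≈ 0.085039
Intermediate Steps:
P(A) = 0 (P(A) = (4*A)*0 = 0)
(sqrt(P(-64) + 18266) + R(-23, 16))/(-11706 - 27345) = (sqrt(0 + 18266) - 216*16)/(-11706 - 27345) = (sqrt(18266) - 3456)/(-39051) = (-3456 + sqrt(18266))*(-1/39051) = 384/4339 - sqrt(18266)/39051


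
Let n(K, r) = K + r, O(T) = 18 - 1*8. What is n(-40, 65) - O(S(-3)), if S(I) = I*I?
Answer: 15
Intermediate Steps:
S(I) = I²
O(T) = 10 (O(T) = 18 - 8 = 10)
n(-40, 65) - O(S(-3)) = (-40 + 65) - 1*10 = 25 - 10 = 15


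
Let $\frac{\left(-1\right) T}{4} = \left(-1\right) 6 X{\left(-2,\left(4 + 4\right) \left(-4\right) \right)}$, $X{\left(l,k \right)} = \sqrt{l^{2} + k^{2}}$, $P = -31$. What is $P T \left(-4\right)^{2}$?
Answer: $- 23808 \sqrt{257} \approx -3.8167 \cdot 10^{5}$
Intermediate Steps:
$X{\left(l,k \right)} = \sqrt{k^{2} + l^{2}}$
$T = 48 \sqrt{257}$ ($T = - 4 \left(-1\right) 6 \sqrt{\left(\left(4 + 4\right) \left(-4\right)\right)^{2} + \left(-2\right)^{2}} = - 4 \left(- 6 \sqrt{\left(8 \left(-4\right)\right)^{2} + 4}\right) = - 4 \left(- 6 \sqrt{\left(-32\right)^{2} + 4}\right) = - 4 \left(- 6 \sqrt{1024 + 4}\right) = - 4 \left(- 6 \sqrt{1028}\right) = - 4 \left(- 6 \cdot 2 \sqrt{257}\right) = - 4 \left(- 12 \sqrt{257}\right) = 48 \sqrt{257} \approx 769.5$)
$P T \left(-4\right)^{2} = - 31 \cdot 48 \sqrt{257} \left(-4\right)^{2} = - 1488 \sqrt{257} \cdot 16 = - 23808 \sqrt{257}$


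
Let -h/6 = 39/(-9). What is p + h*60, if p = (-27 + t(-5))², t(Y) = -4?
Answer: 2521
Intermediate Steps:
h = 26 (h = -234/(-9) = -234*(-1)/9 = -6*(-13/3) = 26)
p = 961 (p = (-27 - 4)² = (-31)² = 961)
p + h*60 = 961 + 26*60 = 961 + 1560 = 2521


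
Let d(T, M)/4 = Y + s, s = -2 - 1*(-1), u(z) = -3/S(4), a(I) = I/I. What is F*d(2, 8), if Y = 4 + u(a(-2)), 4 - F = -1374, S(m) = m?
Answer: 12402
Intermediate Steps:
a(I) = 1
u(z) = -3/4
F = 1378 (F = 4 - 1*(-1374) = 4 + 1374 = 1378)
Y = 13/4 (Y = 4 - 3/4 = 13/4 ≈ 3.2500)
s = -1 (s = -2 + 1 = -1)
d(T, M) = 9 (d(T, M) = 4*(13/4 - 1) = 4*(9/4) = 9)
F*d(2, 8) = 1378*9 = 12402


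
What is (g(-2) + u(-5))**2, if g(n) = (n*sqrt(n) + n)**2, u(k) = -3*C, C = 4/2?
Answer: -28 - 160*I*sqrt(2) ≈ -28.0 - 226.27*I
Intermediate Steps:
C = 2 (C = 4*(1/2) = 2)
u(k) = -6 (u(k) = -3*2 = -6)
g(n) = (n + n**(3/2))**2 (g(n) = (n**(3/2) + n)**2 = (n + n**(3/2))**2)
(g(-2) + u(-5))**2 = ((-2 + (-2)**(3/2))**2 - 6)**2 = ((-2 - 2*I*sqrt(2))**2 - 6)**2 = (-6 + (-2 - 2*I*sqrt(2))**2)**2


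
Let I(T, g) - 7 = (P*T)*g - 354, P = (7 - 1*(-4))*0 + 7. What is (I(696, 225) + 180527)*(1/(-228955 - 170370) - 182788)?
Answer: -18633059357550876/79865 ≈ -2.3331e+11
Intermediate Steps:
P = 7 (P = (7 + 4)*0 + 7 = 11*0 + 7 = 0 + 7 = 7)
I(T, g) = -347 + 7*T*g (I(T, g) = 7 + ((7*T)*g - 354) = 7 + (7*T*g - 354) = 7 + (-354 + 7*T*g) = -347 + 7*T*g)
(I(696, 225) + 180527)*(1/(-228955 - 170370) - 182788) = ((-347 + 7*696*225) + 180527)*(1/(-228955 - 170370) - 182788) = ((-347 + 1096200) + 180527)*(1/(-399325) - 182788) = (1095853 + 180527)*(-1/399325 - 182788) = 1276380*(-72991818101/399325) = -18633059357550876/79865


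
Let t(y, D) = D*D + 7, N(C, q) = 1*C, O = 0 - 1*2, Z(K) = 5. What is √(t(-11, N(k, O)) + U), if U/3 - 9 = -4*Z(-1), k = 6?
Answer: √10 ≈ 3.1623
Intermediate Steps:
O = -2 (O = 0 - 2 = -2)
N(C, q) = C
t(y, D) = 7 + D² (t(y, D) = D² + 7 = 7 + D²)
U = -33 (U = 27 + 3*(-4*5) = 27 + 3*(-20) = 27 - 60 = -33)
√(t(-11, N(k, O)) + U) = √((7 + 6²) - 33) = √((7 + 36) - 33) = √(43 - 33) = √10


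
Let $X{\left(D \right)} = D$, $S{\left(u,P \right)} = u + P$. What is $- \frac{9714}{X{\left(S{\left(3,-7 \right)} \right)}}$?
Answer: $\frac{4857}{2} \approx 2428.5$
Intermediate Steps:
$S{\left(u,P \right)} = P + u$
$- \frac{9714}{X{\left(S{\left(3,-7 \right)} \right)}} = - \frac{9714}{-7 + 3} = - \frac{9714}{-4} = \left(-9714\right) \left(- \frac{1}{4}\right) = \frac{4857}{2}$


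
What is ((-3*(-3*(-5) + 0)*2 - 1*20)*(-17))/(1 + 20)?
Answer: 1870/21 ≈ 89.048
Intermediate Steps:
((-3*(-3*(-5) + 0)*2 - 1*20)*(-17))/(1 + 20) = ((-3*(15 + 0)*2 - 20)*(-17))/21 = ((-3*15*2 - 20)*(-17))*(1/21) = ((-45*2 - 20)*(-17))*(1/21) = ((-90 - 20)*(-17))*(1/21) = -110*(-17)*(1/21) = 1870*(1/21) = 1870/21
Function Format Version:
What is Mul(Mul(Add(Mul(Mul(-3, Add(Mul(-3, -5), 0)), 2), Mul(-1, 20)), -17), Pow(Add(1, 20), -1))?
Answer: Rational(1870, 21) ≈ 89.048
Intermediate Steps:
Mul(Mul(Add(Mul(Mul(-3, Add(Mul(-3, -5), 0)), 2), Mul(-1, 20)), -17), Pow(Add(1, 20), -1)) = Mul(Mul(Add(Mul(Mul(-3, Add(15, 0)), 2), -20), -17), Pow(21, -1)) = Mul(Mul(Add(Mul(Mul(-3, 15), 2), -20), -17), Rational(1, 21)) = Mul(Mul(Add(Mul(-45, 2), -20), -17), Rational(1, 21)) = Mul(Mul(Add(-90, -20), -17), Rational(1, 21)) = Mul(Mul(-110, -17), Rational(1, 21)) = Mul(1870, Rational(1, 21)) = Rational(1870, 21)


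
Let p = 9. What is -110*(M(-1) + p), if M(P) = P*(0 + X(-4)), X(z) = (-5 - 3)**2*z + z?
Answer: -29590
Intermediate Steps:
X(z) = 65*z (X(z) = (-8)**2*z + z = 64*z + z = 65*z)
M(P) = -260*P (M(P) = P*(0 + 65*(-4)) = P*(0 - 260) = P*(-260) = -260*P)
-110*(M(-1) + p) = -110*(-260*(-1) + 9) = -110*(260 + 9) = -110*269 = -29590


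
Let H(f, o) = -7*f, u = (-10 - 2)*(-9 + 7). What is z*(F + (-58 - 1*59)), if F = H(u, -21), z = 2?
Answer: -570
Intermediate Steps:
u = 24 (u = -12*(-2) = 24)
F = -168 (F = -7*24 = -168)
z*(F + (-58 - 1*59)) = 2*(-168 + (-58 - 1*59)) = 2*(-168 + (-58 - 59)) = 2*(-168 - 117) = 2*(-285) = -570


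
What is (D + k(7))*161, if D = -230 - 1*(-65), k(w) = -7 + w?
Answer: -26565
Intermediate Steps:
D = -165 (D = -230 + 65 = -165)
(D + k(7))*161 = (-165 + (-7 + 7))*161 = (-165 + 0)*161 = -165*161 = -26565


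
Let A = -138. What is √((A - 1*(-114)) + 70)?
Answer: √46 ≈ 6.7823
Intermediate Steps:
√((A - 1*(-114)) + 70) = √((-138 - 1*(-114)) + 70) = √((-138 + 114) + 70) = √(-24 + 70) = √46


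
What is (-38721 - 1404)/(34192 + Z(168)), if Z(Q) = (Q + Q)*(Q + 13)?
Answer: -40125/95008 ≈ -0.42233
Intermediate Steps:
Z(Q) = 2*Q*(13 + Q) (Z(Q) = (2*Q)*(13 + Q) = 2*Q*(13 + Q))
(-38721 - 1404)/(34192 + Z(168)) = (-38721 - 1404)/(34192 + 2*168*(13 + 168)) = -40125/(34192 + 2*168*181) = -40125/(34192 + 60816) = -40125/95008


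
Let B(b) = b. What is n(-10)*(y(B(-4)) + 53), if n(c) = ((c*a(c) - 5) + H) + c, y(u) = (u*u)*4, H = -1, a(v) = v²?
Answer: -118872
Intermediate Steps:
y(u) = 4*u² (y(u) = u²*4 = 4*u²)
n(c) = -6 + c + c³ (n(c) = ((c*c² - 5) - 1) + c = ((c³ - 5) - 1) + c = ((-5 + c³) - 1) + c = (-6 + c³) + c = -6 + c + c³)
n(-10)*(y(B(-4)) + 53) = (-6 - 10 + (-10)³)*(4*(-4)² + 53) = (-6 - 10 - 1000)*(4*16 + 53) = -1016*(64 + 53) = -1016*117 = -118872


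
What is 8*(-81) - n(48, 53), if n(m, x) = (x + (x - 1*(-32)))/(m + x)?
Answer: -65586/101 ≈ -649.37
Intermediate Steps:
n(m, x) = (32 + 2*x)/(m + x) (n(m, x) = (x + (x + 32))/(m + x) = (x + (32 + x))/(m + x) = (32 + 2*x)/(m + x))
8*(-81) - n(48, 53) = 8*(-81) - 2*(16 + 53)/(48 + 53) = -648 - 2*69/101 = -648 - 1*138/101 = -648 - 138/101 = -65586/101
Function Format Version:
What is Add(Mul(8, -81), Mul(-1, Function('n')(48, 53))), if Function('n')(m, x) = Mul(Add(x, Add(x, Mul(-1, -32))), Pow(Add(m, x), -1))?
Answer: Rational(-65586, 101) ≈ -649.37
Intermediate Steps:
Function('n')(m, x) = Mul(Pow(Add(m, x), -1), Add(32, Mul(2, x))) (Function('n')(m, x) = Mul(Add(x, Add(x, 32)), Pow(Add(m, x), -1)) = Mul(Add(x, Add(32, x)), Pow(Add(m, x), -1)) = Mul(Add(32, Mul(2, x)), Pow(Add(m, x), -1)) = Mul(Pow(Add(m, x), -1), Add(32, Mul(2, x))))
Add(Mul(8, -81), Mul(-1, Function('n')(48, 53))) = Add(Mul(8, -81), Mul(-1, Mul(2, Pow(Add(48, 53), -1), Add(16, 53)))) = Add(-648, Mul(-1, Mul(2, Pow(101, -1), 69))) = Add(-648, Mul(-1, Mul(2, Rational(1, 101), 69))) = Add(-648, Mul(-1, Rational(138, 101))) = Add(-648, Rational(-138, 101)) = Rational(-65586, 101)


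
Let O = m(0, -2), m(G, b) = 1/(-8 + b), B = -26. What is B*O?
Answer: 13/5 ≈ 2.6000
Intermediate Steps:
O = -⅒ (O = 1/(-8 - 2) = 1/(-10) = -⅒ ≈ -0.10000)
B*O = -26*(-⅒) = 13/5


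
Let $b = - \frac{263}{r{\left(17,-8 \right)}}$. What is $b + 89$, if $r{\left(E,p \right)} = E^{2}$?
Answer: $\frac{25458}{289} \approx 88.09$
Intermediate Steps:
$b = - \frac{263}{289}$ ($b = - \frac{263}{17^{2}} = - \frac{263}{289} \approx -0.91003$)
$b + 89 = - \frac{263}{289} + 89 = \frac{25458}{289}$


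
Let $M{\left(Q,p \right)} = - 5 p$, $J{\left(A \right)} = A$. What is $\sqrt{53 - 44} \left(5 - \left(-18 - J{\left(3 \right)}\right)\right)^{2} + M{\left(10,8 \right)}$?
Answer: $1988$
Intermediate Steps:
$\sqrt{53 - 44} \left(5 - \left(-18 - J{\left(3 \right)}\right)\right)^{2} + M{\left(10,8 \right)} = \sqrt{53 - 44} \left(5 + \left(\left(-2\right) \left(-3\right) + \left(3 - -12\right)\right)\right)^{2} - 40 = \sqrt{9} \left(5 + \left(6 + \left(3 + 12\right)\right)\right)^{2} - 40 = 3 \left(5 + \left(6 + 15\right)\right)^{2} - 40 = 3 \left(5 + 21\right)^{2} - 40 = 3 \cdot 26^{2} - 40 = 3 \cdot 676 - 40 = 2028 - 40 = 1988$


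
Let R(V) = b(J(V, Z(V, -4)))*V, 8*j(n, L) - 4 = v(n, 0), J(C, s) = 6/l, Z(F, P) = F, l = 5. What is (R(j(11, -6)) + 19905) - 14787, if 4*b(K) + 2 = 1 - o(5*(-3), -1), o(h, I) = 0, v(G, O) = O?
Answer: 40943/8 ≈ 5117.9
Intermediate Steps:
J(C, s) = 6/5
j(n, L) = 1/2 (j(n, L) = 1/2 + (1/8)*0 = 1/2 + 0 = 1/2)
b(K) = -1/4 (b(K) = -1/2 + (1 - 1*0)/4 = -1/2 + (1 + 0)/4 = -1/2 + (1/4)*1 = -1/2 + 1/4 = -1/4)
R(V) = -V/4
(R(j(11, -6)) + 19905) - 14787 = (-1/4*1/2 + 19905) - 14787 = (-1/8 + 19905) - 14787 = 159239/8 - 14787 = 40943/8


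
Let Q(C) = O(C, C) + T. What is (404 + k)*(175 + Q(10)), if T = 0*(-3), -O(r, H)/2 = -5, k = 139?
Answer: 100455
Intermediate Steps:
O(r, H) = 10 (O(r, H) = -2*(-5) = 10)
T = 0
Q(C) = 10 (Q(C) = 10 + 0 = 10)
(404 + k)*(175 + Q(10)) = (404 + 139)*(175 + 10) = 543*185 = 100455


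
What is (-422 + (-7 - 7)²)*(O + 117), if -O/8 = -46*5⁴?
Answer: -52006442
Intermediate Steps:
O = 230000 (O = -(-368)*5⁴ = -(-368)*625 = -8*(-28750) = 230000)
(-422 + (-7 - 7)²)*(O + 117) = (-422 + (-7 - 7)²)*(230000 + 117) = (-422 + (-14)²)*230117 = (-422 + 196)*230117 = -226*230117 = -52006442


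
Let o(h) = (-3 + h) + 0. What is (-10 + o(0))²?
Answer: 169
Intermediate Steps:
o(h) = -3 + h
(-10 + o(0))² = (-10 + (-3 + 0))² = (-10 - 3)² = (-13)² = 169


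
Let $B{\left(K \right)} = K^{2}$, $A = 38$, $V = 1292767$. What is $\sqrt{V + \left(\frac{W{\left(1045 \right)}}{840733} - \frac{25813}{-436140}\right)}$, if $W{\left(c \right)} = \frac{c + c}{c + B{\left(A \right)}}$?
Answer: $\frac{\sqrt{82856845564727077072593866033155}}{8005787511870} \approx 1137.0$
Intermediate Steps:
$W{\left(c \right)} = \frac{2 c}{1444 + c}$ ($W{\left(c \right)} = \frac{c + c}{c + 38^{2}} = \frac{2 c}{c + 1444} = \frac{2 c}{1444 + c}$)
$\sqrt{V + \left(\frac{W{\left(1045 \right)}}{840733} - \frac{25813}{-436140}\right)} = \sqrt{1292767 + \left(\frac{2 \cdot 1045 \frac{1}{1444 + 1045}}{840733} - \frac{25813}{-436140}\right)} = \sqrt{1292767 + \left(2 \cdot 1045 \cdot \frac{1}{2489} \cdot \frac{1}{840733} - - \frac{25813}{436140}\right)} = \sqrt{1292767 + \left(2 \cdot 1045 \cdot \frac{1}{2489} \cdot \frac{1}{840733} + \frac{25813}{436140}\right)} = \sqrt{1292767 + \left(\frac{110}{131} \cdot \frac{1}{840733} + \frac{25813}{436140}\right)} = \sqrt{1292767 + \left(\frac{110}{110136023} + \frac{25813}{436140}\right)} = \sqrt{1292767 + \frac{2842989137099}{48034725071220}} = \sqrt{\frac{62097710269135002839}{48034725071220}} = \frac{\sqrt{82856845564727077072593866033155}}{8005787511870}$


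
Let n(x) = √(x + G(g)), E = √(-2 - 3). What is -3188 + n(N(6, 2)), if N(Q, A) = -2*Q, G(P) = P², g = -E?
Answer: -3188 + I*√17 ≈ -3188.0 + 4.1231*I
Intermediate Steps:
E = I*√5 (E = √(-5) = I*√5 ≈ 2.2361*I)
g = -I*√5 ≈ -2.2361*I
n(x) = √(-5 + x) (n(x) = √(x + (-I*√5)²) = √(x - 5) = √(-5 + x))
-3188 + n(N(6, 2)) = -3188 + √(-5 - 2*6) = -3188 + √(-5 - 12) = -3188 + √(-17) = -3188 + I*√17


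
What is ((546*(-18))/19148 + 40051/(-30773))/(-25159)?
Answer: 267333398/3706181120809 ≈ 7.2132e-5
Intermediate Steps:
((546*(-18))/19148 + 40051/(-30773))/(-25159) = (-9828*1/19148 + 40051*(-1/30773))*(-1/25159) = (-2457/4787 - 40051/30773)*(-1/25159) = -267333398/147310351*(-1/25159) = 267333398/3706181120809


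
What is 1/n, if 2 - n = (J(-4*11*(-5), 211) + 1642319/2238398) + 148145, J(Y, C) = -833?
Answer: -2238398/329740051699 ≈ -6.7884e-6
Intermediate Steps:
n = -329740051699/2238398 (n = 2 - ((-833 + 1642319/2238398) + 148145) = 2 - (-1862943215/2238398 + 148145) = 2 - 1*329744528495/2238398 = 2 - 329744528495/2238398 = -329740051699/2238398 ≈ -1.4731e+5)
1/n = 1/(-329740051699/2238398) = -2238398/329740051699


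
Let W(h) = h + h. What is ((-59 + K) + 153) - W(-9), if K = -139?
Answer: -27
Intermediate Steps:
W(h) = 2*h
((-59 + K) + 153) - W(-9) = ((-59 - 139) + 153) - 2*(-9) = (-198 + 153) - 1*(-18) = -45 + 18 = -27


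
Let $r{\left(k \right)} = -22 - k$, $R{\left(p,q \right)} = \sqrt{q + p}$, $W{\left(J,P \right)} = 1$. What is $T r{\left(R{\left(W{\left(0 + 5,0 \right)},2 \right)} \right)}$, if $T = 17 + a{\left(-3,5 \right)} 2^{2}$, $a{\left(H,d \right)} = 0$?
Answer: $-374 - 17 \sqrt{3} \approx -403.44$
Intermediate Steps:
$R{\left(p,q \right)} = \sqrt{p + q}$
$T = 17$ ($T = 17 + 0 \cdot 2^{2} = 17 + 0 \cdot 4 = 17 + 0 = 17$)
$T r{\left(R{\left(W{\left(0 + 5,0 \right)},2 \right)} \right)} = 17 \left(-22 - \sqrt{1 + 2}\right) = 17 \left(-22 - \sqrt{3}\right) = -374 - 17 \sqrt{3}$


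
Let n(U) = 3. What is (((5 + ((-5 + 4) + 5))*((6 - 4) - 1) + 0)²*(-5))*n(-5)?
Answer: -1215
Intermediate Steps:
(((5 + ((-5 + 4) + 5))*((6 - 4) - 1) + 0)²*(-5))*n(-5) = (((5 + ((-5 + 4) + 5))*((6 - 4) - 1) + 0)²*(-5))*3 = (((5 + (-1 + 5))*(2 - 1) + 0)²*(-5))*3 = (((5 + 4)*1 + 0)²*(-5))*3 = ((9*1 + 0)²*(-5))*3 = ((9 + 0)²*(-5))*3 = (9²*(-5))*3 = (81*(-5))*3 = -405*3 = -1215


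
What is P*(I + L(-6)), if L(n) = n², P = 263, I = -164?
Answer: -33664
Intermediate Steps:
P*(I + L(-6)) = 263*(-164 + (-6)²) = 263*(-164 + 36) = 263*(-128) = -33664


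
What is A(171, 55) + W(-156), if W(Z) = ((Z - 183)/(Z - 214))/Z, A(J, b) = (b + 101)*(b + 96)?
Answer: 453217327/19240 ≈ 23556.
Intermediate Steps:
A(J, b) = (96 + b)*(101 + b) (A(J, b) = (101 + b)*(96 + b) = (96 + b)*(101 + b))
W(Z) = (-183 + Z)/(Z*(-214 + Z)) (W(Z) = ((-183 + Z)/(-214 + Z))/Z = (-183 + Z)/(Z*(-214 + Z)))
A(171, 55) + W(-156) = (9696 + 55² + 197*55) + (-183 - 156)/((-156)*(-214 - 156)) = (9696 + 3025 + 10835) - 1/156*(-339)/(-370) = 23556 - 1/156*(-1/370)*(-339) = 23556 - 113/19240 = 453217327/19240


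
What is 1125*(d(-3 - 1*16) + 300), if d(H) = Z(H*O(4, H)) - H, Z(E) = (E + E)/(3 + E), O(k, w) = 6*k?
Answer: 54532125/151 ≈ 3.6114e+5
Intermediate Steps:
Z(E) = 2*E/(3 + E) (Z(E) = (2*E)/(3 + E) = 2*E/(3 + E))
d(H) = -H + 48*H/(3 + 24*H) (d(H) = 2*(H*(6*4))/(3 + H*(6*4)) - H = 2*(H*24)/(3 + H*24) - H = 2*(24*H)/(3 + 24*H) - H = 48*H/(3 + 24*H) - H = -H + 48*H/(3 + 24*H))
1125*(d(-3 - 1*16) + 300) = 1125*((-3 - 1*16)*(15 - 8*(-3 - 1*16))/(1 + 8*(-3 - 1*16)) + 300) = 1125*((-3 - 16)*(15 - 8*(-3 - 16))/(1 + 8*(-3 - 16)) + 300) = 1125*(-19*(15 - 8*(-19))/(1 + 8*(-19)) + 300) = 1125*(-19*(15 + 152)/(1 - 152) + 300) = 1125*(-19*167/(-151) + 300) = 1125*(-19*(-1/151)*167 + 300) = 1125*(3173/151 + 300) = 1125*(48473/151) = 54532125/151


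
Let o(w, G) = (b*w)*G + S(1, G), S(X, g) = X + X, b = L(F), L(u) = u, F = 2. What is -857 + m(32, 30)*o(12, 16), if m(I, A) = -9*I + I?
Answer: -99673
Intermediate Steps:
m(I, A) = -8*I
b = 2
S(X, g) = 2*X
o(w, G) = 2 + 2*G*w (o(w, G) = (2*w)*G + 2*1 = 2*G*w + 2 = 2 + 2*G*w)
-857 + m(32, 30)*o(12, 16) = -857 + (-8*32)*(2 + 2*16*12) = -857 - 256*(2 + 384) = -857 - 256*386 = -857 - 98816 = -99673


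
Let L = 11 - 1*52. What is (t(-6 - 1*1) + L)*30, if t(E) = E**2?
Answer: 240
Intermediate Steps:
L = -41 (L = 11 - 52 = -41)
(t(-6 - 1*1) + L)*30 = ((-6 - 1*1)**2 - 41)*30 = ((-6 - 1)**2 - 41)*30 = ((-7)**2 - 41)*30 = (49 - 41)*30 = 8*30 = 240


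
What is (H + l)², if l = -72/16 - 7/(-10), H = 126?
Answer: 373321/25 ≈ 14933.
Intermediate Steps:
l = -19/5 (l = -72*1/16 - 7*(-⅒) = -9/2 + 7/10 = -19/5 ≈ -3.8000)
(H + l)² = (126 - 19/5)² = (611/5)² = 373321/25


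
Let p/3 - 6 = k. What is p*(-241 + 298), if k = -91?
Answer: -14535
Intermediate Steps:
p = -255 (p = 18 + 3*(-91) = 18 - 273 = -255)
p*(-241 + 298) = -255*(-241 + 298) = -255*57 = -14535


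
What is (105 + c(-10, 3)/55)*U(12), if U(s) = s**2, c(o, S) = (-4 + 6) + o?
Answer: 830448/55 ≈ 15099.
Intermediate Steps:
c(o, S) = 2 + o
(105 + c(-10, 3)/55)*U(12) = (105 + (2 - 10)/55)*12**2 = (105 - 8*1/55)*144 = (105 - 8/55)*144 = (5767/55)*144 = 830448/55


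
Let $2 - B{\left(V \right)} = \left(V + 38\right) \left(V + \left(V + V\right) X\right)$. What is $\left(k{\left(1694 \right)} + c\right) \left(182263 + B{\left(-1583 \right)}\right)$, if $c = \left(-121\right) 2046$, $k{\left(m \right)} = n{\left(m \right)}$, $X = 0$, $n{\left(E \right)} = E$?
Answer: $556523895840$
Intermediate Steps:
$k{\left(m \right)} = m$
$c = -247566$
$B{\left(V \right)} = 2 - V \left(38 + V\right)$ ($B{\left(V \right)} = 2 - \left(V + 38\right) \left(V + \left(V + V\right) 0\right) = 2 - \left(38 + V\right) \left(V + 2 V 0\right) = 2 - \left(38 + V\right) \left(V + 0\right) = 2 - \left(38 + V\right) V = 2 - V \left(38 + V\right)$)
$\left(k{\left(1694 \right)} + c\right) \left(182263 + B{\left(-1583 \right)}\right) = \left(1694 - 247566\right) \left(182263 - 2445733\right) = - 245872 \left(182263 + \left(2 - 2505889 + 60154\right)\right) = - 245872 \left(182263 - 2445733\right) = \left(-245872\right) \left(-2263470\right) = 556523895840$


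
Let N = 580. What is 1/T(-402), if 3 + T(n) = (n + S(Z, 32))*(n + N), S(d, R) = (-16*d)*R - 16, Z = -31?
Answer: 1/2750809 ≈ 3.6353e-7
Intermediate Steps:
S(d, R) = -16 - 16*R*d (S(d, R) = -16*R*d - 16 = -16 - 16*R*d)
T(n) = -3 + (580 + n)*(15856 + n) (T(n) = -3 + (n + (-16 - 16*32*(-31)))*(n + 580) = -3 + (n + (-16 + 15872))*(580 + n) = -3 + (n + 15856)*(580 + n) = -3 + (15856 + n)*(580 + n) = -3 + (580 + n)*(15856 + n))
1/T(-402) = 1/(9196477 + (-402)² + 16436*(-402)) = 1/(9196477 + 161604 - 6607272) = 1/2750809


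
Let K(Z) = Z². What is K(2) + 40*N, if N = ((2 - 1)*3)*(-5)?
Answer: -596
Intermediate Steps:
N = -15 (N = (1*3)*(-5) = 3*(-5) = -15)
K(2) + 40*N = 2² + 40*(-15) = 4 - 600 = -596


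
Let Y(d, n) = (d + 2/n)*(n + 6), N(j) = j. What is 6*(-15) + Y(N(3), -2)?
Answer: -82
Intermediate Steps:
Y(d, n) = (6 + n)*(d + 2/n) (Y(d, n) = (d + 2/n)*(6 + n) = (6 + n)*(d + 2/n))
6*(-15) + Y(N(3), -2) = 6*(-15) + (2 + 6*3 + 12/(-2) + 3*(-2)) = -90 + (2 + 18 + 12*(-½) - 6) = -90 + (2 + 18 - 6 - 6) = -90 + 8 = -82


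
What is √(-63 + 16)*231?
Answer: 231*I*√47 ≈ 1583.7*I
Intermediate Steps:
√(-63 + 16)*231 = √(-47)*231 = (I*√47)*231 = 231*I*√47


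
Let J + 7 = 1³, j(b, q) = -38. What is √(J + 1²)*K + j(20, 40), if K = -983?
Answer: -38 - 983*I*√5 ≈ -38.0 - 2198.1*I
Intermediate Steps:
J = -6 (J = -7 + 1³ = -7 + 1 = -6)
√(J + 1²)*K + j(20, 40) = √(-6 + 1²)*(-983) - 38 = √(-6 + 1)*(-983) - 38 = √(-5)*(-983) - 38 = (I*√5)*(-983) - 38 = -983*I*√5 - 38 = -38 - 983*I*√5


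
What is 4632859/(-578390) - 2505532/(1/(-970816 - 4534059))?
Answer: 7977525320571082141/578390 ≈ 1.3793e+13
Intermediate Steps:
4632859/(-578390) - 2505532/(1/(-970816 - 4534059)) = 4632859*(-1/578390) - 2505532/(1/(-5504875)) = -4632859/578390 - 2505532/(-1/5504875) = -4632859/578390 - 2505532*(-5504875) = -4632859/578390 + 13792640468500 = 7977525320571082141/578390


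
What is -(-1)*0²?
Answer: 0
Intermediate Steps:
-(-1)*0² = -(-1)*0 = -1*0 = 0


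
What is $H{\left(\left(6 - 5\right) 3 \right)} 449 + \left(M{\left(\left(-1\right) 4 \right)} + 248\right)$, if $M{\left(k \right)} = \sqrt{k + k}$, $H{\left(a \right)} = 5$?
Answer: $2493 + 2 i \sqrt{2} \approx 2493.0 + 2.8284 i$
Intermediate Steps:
$M{\left(k \right)} = \sqrt{2} \sqrt{k}$ ($M{\left(k \right)} = \sqrt{2 k} = \sqrt{2} \sqrt{k}$)
$H{\left(\left(6 - 5\right) 3 \right)} 449 + \left(M{\left(\left(-1\right) 4 \right)} + 248\right) = 5 \cdot 449 + \left(\sqrt{2} \sqrt{\left(-1\right) 4} + 248\right) = 2245 + \left(\sqrt{2} \sqrt{-4} + 248\right) = 2245 + \left(\sqrt{2} \cdot 2 i + 248\right) = 2245 + \left(2 i \sqrt{2} + 248\right) = 2245 + \left(248 + 2 i \sqrt{2}\right) = 2493 + 2 i \sqrt{2}$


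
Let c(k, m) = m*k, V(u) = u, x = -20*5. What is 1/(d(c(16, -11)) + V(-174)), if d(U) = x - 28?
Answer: -1/302 ≈ -0.0033113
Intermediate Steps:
x = -100
c(k, m) = k*m
d(U) = -128 (d(U) = -100 - 28 = -128)
1/(d(c(16, -11)) + V(-174)) = 1/(-128 - 174) = 1/(-302) = -1/302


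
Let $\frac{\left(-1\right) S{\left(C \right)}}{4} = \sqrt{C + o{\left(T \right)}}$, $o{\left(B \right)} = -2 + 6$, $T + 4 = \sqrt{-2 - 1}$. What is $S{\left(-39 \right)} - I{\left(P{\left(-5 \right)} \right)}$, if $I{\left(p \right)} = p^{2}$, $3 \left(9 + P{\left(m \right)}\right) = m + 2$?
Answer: $-100 - 4 i \sqrt{35} \approx -100.0 - 23.664 i$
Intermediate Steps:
$T = -4 + i \sqrt{3}$ ($T = -4 + \sqrt{-2 - 1} = -4 + \sqrt{-3} = -4 + i \sqrt{3} \approx -4.0 + 1.732 i$)
$P{\left(m \right)} = - \frac{25}{3} + \frac{m}{3}$ ($P{\left(m \right)} = -9 + \frac{m + 2}{3} = -9 + \frac{2 + m}{3} = -9 + \left(\frac{2}{3} + \frac{m}{3}\right) = - \frac{25}{3} + \frac{m}{3}$)
$o{\left(B \right)} = 4$
$S{\left(C \right)} = - 4 \sqrt{4 + C}$ ($S{\left(C \right)} = - 4 \sqrt{C + 4} = - 4 \sqrt{4 + C}$)
$S{\left(-39 \right)} - I{\left(P{\left(-5 \right)} \right)} = - 4 \sqrt{4 - 39} - \left(- \frac{25}{3} + \frac{1}{3} \left(-5\right)\right)^{2} = - 4 \sqrt{-35} - \left(- \frac{25}{3} - \frac{5}{3}\right)^{2} = - 4 i \sqrt{35} - \left(-10\right)^{2} = - 4 i \sqrt{35} - 100 = -100 - 4 i \sqrt{35}$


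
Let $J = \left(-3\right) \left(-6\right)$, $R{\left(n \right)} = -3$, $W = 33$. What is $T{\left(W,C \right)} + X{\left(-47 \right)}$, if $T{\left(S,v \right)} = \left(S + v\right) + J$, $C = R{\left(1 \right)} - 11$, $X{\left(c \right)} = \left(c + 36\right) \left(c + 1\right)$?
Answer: $543$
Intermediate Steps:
$X{\left(c \right)} = \left(1 + c\right) \left(36 + c\right)$ ($X{\left(c \right)} = \left(36 + c\right) \left(1 + c\right) = \left(1 + c\right) \left(36 + c\right)$)
$J = 18$
$C = -14$ ($C = -3 - 11 = -14$)
$T{\left(S,v \right)} = 18 + S + v$ ($T{\left(S,v \right)} = \left(S + v\right) + 18 = 18 + S + v$)
$T{\left(W,C \right)} + X{\left(-47 \right)} = \left(18 + 33 - 14\right) + \left(36 + \left(-47\right)^{2} + 37 \left(-47\right)\right) = 37 + \left(36 + 2209 - 1739\right) = 37 + 506 = 543$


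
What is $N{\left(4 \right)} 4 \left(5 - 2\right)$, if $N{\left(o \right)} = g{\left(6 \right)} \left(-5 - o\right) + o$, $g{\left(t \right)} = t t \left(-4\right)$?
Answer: $15600$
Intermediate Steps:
$g{\left(t \right)} = - 4 t^{2}$ ($g{\left(t \right)} = t^{2} \left(-4\right) = - 4 t^{2}$)
$N{\left(o \right)} = 720 + 145 o$ ($N{\left(o \right)} = - 4 \cdot 6^{2} \left(-5 - o\right) + o = \left(-4\right) 36 \left(-5 - o\right) + o = - 144 \left(-5 - o\right) + o = \left(720 + 144 o\right) + o = 720 + 145 o$)
$N{\left(4 \right)} 4 \left(5 - 2\right) = \left(720 + 145 \cdot 4\right) 4 \left(5 - 2\right) = \left(720 + 580\right) 4 \cdot 3 = 1300 \cdot 12 = 15600$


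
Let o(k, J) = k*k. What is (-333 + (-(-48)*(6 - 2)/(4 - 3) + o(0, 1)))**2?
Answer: 19881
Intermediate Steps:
o(k, J) = k**2
(-333 + (-(-48)*(6 - 2)/(4 - 3) + o(0, 1)))**2 = (-333 + (-(-48)*(6 - 2)/(4 - 3) + 0**2))**2 = (-333 + (-(-48)*4/1 + 0))**2 = (-333 + (-(-48)*4*1 + 0))**2 = (-333 + (-(-48)*4 + 0))**2 = (-333 + (-12*(-16) + 0))**2 = (-333 + (192 + 0))**2 = (-333 + 192)**2 = (-141)**2 = 19881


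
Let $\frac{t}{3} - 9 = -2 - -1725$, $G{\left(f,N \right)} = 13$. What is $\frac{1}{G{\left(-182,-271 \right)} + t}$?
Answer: $\frac{1}{5209} \approx 0.00019198$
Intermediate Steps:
$t = 5196$ ($t = 27 + 3 \left(-2 - -1725\right) = 27 + 3 \left(-2 + 1725\right) = 27 + 3 \cdot 1723 = 27 + 5169 = 5196$)
$\frac{1}{G{\left(-182,-271 \right)} + t} = \frac{1}{13 + 5196} = \frac{1}{5209}$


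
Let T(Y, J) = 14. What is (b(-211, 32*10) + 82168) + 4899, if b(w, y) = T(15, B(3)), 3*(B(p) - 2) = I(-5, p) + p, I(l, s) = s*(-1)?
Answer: 87081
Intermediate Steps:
I(l, s) = -s
B(p) = 2 (B(p) = 2 + (-p + p)/3 = 2 + (⅓)*0 = 2 + 0 = 2)
b(w, y) = 14
(b(-211, 32*10) + 82168) + 4899 = (14 + 82168) + 4899 = 82182 + 4899 = 87081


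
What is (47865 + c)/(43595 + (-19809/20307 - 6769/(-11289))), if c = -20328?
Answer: 2104246491417/3331293709489 ≈ 0.63166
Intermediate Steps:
(47865 + c)/(43595 + (-19809/20307 - 6769/(-11289))) = (47865 - 20328)/(43595 + (-19809/20307 - 6769/(-11289))) = 27537/(43595 + (-19809*1/20307 - 6769*(-1/11289))) = 27537/(43595 + (-6603/6769 + 6769/11289)) = 27537/(43595 - 28721906/76415241) = 27537/(3331293709489/76415241) = 27537*(76415241/3331293709489) = 2104246491417/3331293709489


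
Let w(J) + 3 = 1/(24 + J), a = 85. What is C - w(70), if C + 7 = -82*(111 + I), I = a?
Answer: -1511145/94 ≈ -16076.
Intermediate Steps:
I = 85
w(J) = -3 + 1/(24 + J)
C = -16079 (C = -7 - 82*(111 + 85) = -7 - 82*196 = -7 - 16072 = -16079)
C - w(70) = -16079 - (-71 - 3*70)/(24 + 70) = -16079 - (-71 - 210)/94 = -16079 - (-281)/94 = -16079 - 1*(-281/94) = -16079 + 281/94 = -1511145/94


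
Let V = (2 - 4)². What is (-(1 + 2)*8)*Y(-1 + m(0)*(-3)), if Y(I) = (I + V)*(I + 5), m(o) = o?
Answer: -288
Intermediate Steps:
V = 4 (V = (-2)² = 4)
Y(I) = (4 + I)*(5 + I) (Y(I) = (I + 4)*(I + 5) = (4 + I)*(5 + I))
(-(1 + 2)*8)*Y(-1 + m(0)*(-3)) = (-(1 + 2)*8)*(20 + (-1 + 0*(-3))² + 9*(-1 + 0*(-3))) = (-1*3*8)*(20 + (-1 + 0)² + 9*(-1 + 0)) = (-3*8)*(20 + (-1)² + 9*(-1)) = -24*(20 + 1 - 9) = -24*12 = -288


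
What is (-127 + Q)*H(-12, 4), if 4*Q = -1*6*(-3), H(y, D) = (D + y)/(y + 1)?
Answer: -980/11 ≈ -89.091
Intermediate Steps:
H(y, D) = (D + y)/(1 + y)
Q = 9/2 (Q = (-1*6*(-3))/4 = (-6*(-3))/4 = (¼)*18 = 9/2 ≈ 4.5000)
(-127 + Q)*H(-12, 4) = (-127 + 9/2)*((4 - 12)/(1 - 12)) = -245*(-8)/(2*(-11)) = -(-245)*(-8)/22 = -245/2*8/11 = -980/11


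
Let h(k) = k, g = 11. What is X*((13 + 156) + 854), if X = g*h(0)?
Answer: 0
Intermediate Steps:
X = 0 (X = 11*0 = 0)
X*((13 + 156) + 854) = 0*((13 + 156) + 854) = 0*(169 + 854) = 0*1023 = 0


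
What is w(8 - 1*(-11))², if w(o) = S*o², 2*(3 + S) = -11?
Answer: 37662769/4 ≈ 9.4157e+6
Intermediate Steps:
S = -17/2 (S = -3 + (½)*(-11) = -3 - 11/2 = -17/2 ≈ -8.5000)
w(o) = -17*o²/2
w(8 - 1*(-11))² = (-17*(8 - 1*(-11))²/2)² = (-17*(8 + 11)²/2)² = (-17/2*19²)² = (-17/2*361)² = (-6137/2)² = 37662769/4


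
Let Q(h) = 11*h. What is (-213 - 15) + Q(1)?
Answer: -217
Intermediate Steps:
(-213 - 15) + Q(1) = (-213 - 15) + 11*1 = -228 + 11 = -217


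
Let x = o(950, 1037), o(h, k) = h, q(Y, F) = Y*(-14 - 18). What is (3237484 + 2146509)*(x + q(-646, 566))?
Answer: 116412696646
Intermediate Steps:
q(Y, F) = -32*Y (q(Y, F) = Y*(-32) = -32*Y)
x = 950
(3237484 + 2146509)*(x + q(-646, 566)) = (3237484 + 2146509)*(950 - 32*(-646)) = 5383993*(950 + 20672) = 5383993*21622 = 116412696646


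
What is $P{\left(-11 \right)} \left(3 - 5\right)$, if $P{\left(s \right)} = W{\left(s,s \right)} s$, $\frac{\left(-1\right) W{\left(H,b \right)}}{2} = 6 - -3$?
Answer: $-396$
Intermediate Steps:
$W{\left(H,b \right)} = -18$ ($W{\left(H,b \right)} = - 2 \left(6 - -3\right) = - 2 \left(6 + 3\right) = \left(-2\right) 9 = -18$)
$P{\left(s \right)} = - 18 s$
$P{\left(-11 \right)} \left(3 - 5\right) = \left(-18\right) \left(-11\right) \left(3 - 5\right) = 198 \left(3 - 5\right) = 198 \left(-2\right) = -396$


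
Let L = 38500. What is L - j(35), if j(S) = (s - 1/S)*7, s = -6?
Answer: 192711/5 ≈ 38542.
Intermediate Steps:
j(S) = -42 - 7/S (j(S) = (-6 - 1/S)*7 = -42 - 7/S)
L - j(35) = 38500 - (-42 - 7/35) = 38500 - (-42 - 7*1/35) = 38500 - (-42 - ⅕) = 38500 - 1*(-211/5) = 38500 + 211/5 = 192711/5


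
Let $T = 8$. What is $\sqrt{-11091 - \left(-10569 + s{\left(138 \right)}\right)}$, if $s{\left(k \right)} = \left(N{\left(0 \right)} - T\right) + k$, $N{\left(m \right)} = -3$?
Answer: $i \sqrt{649} \approx 25.475 i$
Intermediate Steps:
$s{\left(k \right)} = -11 + k$ ($s{\left(k \right)} = \left(-3 - 8\right) + k = -11 + k$)
$\sqrt{-11091 - \left(-10569 + s{\left(138 \right)}\right)} = \sqrt{-11091 + \left(10569 - \left(-11 + 138\right)\right)} = \sqrt{-11091 + \left(10569 - 127\right)} = \sqrt{-11091 + 10442} = \sqrt{-649} = i \sqrt{649}$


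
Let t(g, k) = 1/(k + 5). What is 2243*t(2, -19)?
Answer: -2243/14 ≈ -160.21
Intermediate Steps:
t(g, k) = 1/(5 + k)
2243*t(2, -19) = 2243/(5 - 19) = 2243/(-14) = 2243*(-1/14) = -2243/14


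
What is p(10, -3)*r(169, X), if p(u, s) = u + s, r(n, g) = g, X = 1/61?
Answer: 7/61 ≈ 0.11475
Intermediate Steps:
X = 1/61 ≈ 0.016393
p(u, s) = s + u
p(10, -3)*r(169, X) = (-3 + 10)*(1/61) = 7*(1/61) = 7/61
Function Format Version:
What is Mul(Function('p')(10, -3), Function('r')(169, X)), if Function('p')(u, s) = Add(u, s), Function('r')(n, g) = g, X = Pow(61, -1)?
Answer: Rational(7, 61) ≈ 0.11475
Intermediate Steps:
X = Rational(1, 61) ≈ 0.016393
Function('p')(u, s) = Add(s, u)
Mul(Function('p')(10, -3), Function('r')(169, X)) = Mul(Add(-3, 10), Rational(1, 61)) = Mul(7, Rational(1, 61)) = Rational(7, 61)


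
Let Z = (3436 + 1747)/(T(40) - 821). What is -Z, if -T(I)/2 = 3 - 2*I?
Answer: 5183/667 ≈ 7.7706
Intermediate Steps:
T(I) = -6 + 4*I (T(I) = -2*(3 - 2*I) = -6 + 4*I)
Z = -5183/667 (Z = (3436 + 1747)/((-6 + 4*40) - 821) = 5183/((-6 + 160) - 821) = 5183/(154 - 821) = 5183/(-667) = 5183*(-1/667) = -5183/667 ≈ -7.7706)
-Z = -1*(-5183/667) = 5183/667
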